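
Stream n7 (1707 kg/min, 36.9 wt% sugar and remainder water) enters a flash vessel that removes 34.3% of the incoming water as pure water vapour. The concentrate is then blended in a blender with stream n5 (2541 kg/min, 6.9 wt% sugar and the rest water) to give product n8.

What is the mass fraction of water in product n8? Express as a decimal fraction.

0.792

Vapour removed = 0.343×0.631×1707 = 369.45 kg/min; concentrate = 1337.5 kg/min.
water reaching the mixer = 707.67 (from concentrate) + 2541×0.931 = 3073.3 kg/min.
Product flow = 1337.5 + 2541 = 3878.5 kg/min; water fraction = 0.792.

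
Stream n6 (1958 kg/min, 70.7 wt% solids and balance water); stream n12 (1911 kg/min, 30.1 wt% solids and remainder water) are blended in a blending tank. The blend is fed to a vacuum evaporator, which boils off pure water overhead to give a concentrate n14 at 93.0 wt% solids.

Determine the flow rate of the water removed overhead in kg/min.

solids entering = 1958×0.707 + 1911×0.301 = 1959.5 kg/min.
All solids reports to n14, so n14 = 1959.5/0.930 = 2107 kg/min.
Total feed = 3869 kg/min; overhead = 3869 − 2107 = 1762 kg/min.

1762 kg/min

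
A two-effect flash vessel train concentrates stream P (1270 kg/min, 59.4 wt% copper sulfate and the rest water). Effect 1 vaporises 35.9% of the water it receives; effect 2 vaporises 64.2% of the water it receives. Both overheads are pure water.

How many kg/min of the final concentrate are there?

water in feed = 1270×0.406 = 515.62 kg/min.
After stage 1: water left = (1−0.359)×515.62 = 330.51; stream total = 1084.9 kg/min.
After stage 2: water left = (1−0.642)×330.51 = 118.32; final concentrate = 872.7 kg/min.

872.7 kg/min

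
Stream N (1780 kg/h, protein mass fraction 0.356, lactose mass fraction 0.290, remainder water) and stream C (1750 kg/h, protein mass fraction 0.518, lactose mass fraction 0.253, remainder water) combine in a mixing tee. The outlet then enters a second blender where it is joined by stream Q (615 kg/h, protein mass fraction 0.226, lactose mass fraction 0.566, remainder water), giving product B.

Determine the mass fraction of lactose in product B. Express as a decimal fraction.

Overall, product flow = 4145 kg/h.
lactose in = 1780×0.290 + 1750×0.253 + 615×0.566 = 1307 kg/h.
lactose fraction in B = 0.315.

0.315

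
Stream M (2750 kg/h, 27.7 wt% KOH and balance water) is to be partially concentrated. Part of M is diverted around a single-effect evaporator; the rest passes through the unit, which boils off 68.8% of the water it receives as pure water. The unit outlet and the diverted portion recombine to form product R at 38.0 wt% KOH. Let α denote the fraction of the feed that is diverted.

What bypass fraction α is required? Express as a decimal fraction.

All 2750×0.277 = 761.75 kg/h of KOH reaches R, so R = 761.75/0.380 = 2004.6 kg/h and vapour = 745.39 kg/h.
The evaporator receives (1−α)·2750 of feed at 0.723 water and removes 0.688 of that water:
0.688×0.723×(1−α)×2750 = 745.39
(1−α) = 745.39/1367.9 = 0.5449;  α = 0.4551.

0.455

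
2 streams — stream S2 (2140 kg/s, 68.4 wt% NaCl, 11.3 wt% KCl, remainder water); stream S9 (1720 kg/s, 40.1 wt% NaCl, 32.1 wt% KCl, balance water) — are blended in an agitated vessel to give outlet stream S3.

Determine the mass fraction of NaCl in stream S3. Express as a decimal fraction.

Total flow out = 2140 + 1720 = 3860 kg/s.
NaCl in = 2140×0.684 + 1720×0.401 = 2153.5 kg/s.
NaCl mass fraction in S3 = 2153.5/3860 = 0.558.

0.558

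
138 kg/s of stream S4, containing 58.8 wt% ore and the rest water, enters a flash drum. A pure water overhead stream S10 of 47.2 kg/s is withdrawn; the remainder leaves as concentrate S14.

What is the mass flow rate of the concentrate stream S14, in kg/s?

90.8 kg/s

Concentrate = 138 − 47.2 = 90.8 kg/s.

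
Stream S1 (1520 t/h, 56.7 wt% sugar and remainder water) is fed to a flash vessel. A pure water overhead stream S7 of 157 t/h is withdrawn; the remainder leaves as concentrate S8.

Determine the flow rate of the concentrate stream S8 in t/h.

1363 t/h

Concentrate = 1520 − 157 = 1363 t/h.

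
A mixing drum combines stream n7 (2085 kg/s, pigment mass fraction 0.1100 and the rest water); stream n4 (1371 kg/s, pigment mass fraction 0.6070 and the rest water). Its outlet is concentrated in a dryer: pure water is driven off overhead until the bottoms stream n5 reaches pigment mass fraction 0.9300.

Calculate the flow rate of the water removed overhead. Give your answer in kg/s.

pigment entering = 2085×0.110 + 1371×0.607 = 1061.5 kg/s.
All pigment reports to n5, so n5 = 1061.5/0.930 = 1141.4 kg/s.
Total feed = 3456 kg/s; overhead = 3456 − 1141.4 = 2314.6 kg/s.

2315 kg/s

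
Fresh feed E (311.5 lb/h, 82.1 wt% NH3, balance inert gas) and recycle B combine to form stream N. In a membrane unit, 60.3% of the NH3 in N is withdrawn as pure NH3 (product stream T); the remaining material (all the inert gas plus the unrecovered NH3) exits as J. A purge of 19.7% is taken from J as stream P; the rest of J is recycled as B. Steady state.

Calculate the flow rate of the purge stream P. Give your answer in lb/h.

85.12 lb/h

inert gas enters only via E and leaves only via the purge: 311.5×0.179 = 0.197×(inert gas in J), and the membrane unit passes all inert gas, so inert gas in N = inert gas in J = 283.04 lb/h.
NH3 in N: m_A = 311.5×0.821 + (1−0.197)·(1−0.603)·m_A, so m_A = 255.74/0.6812 = 375.42 lb/h.
J = (1−0.603)×375.42 + 283.04 = 432.08 lb/h.
Purge P = 0.197×432.08 = 85.12 lb/h.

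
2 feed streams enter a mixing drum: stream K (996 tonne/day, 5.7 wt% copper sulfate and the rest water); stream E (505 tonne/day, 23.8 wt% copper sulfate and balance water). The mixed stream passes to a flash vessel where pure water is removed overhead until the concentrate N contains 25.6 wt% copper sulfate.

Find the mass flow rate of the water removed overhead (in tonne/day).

809.7 tonne/day

copper sulfate entering = 996×0.057 + 505×0.238 = 176.96 tonne/day.
All copper sulfate reports to N, so N = 176.96/0.256 = 691.26 tonne/day.
Total feed = 1501 tonne/day; overhead = 1501 − 691.26 = 809.74 tonne/day.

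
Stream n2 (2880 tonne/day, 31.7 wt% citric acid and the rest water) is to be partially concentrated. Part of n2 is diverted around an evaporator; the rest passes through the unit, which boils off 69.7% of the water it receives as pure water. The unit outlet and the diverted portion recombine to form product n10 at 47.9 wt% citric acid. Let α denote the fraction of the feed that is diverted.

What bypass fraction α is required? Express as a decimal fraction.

0.290

All 2880×0.317 = 912.96 tonne/day of citric acid reaches n10, so n10 = 912.96/0.479 = 1906 tonne/day and vapour = 974.03 tonne/day.
The evaporator receives (1−α)·2880 of feed at 0.683 water and removes 0.697 of that water:
0.697×0.683×(1−α)×2880 = 974.03
(1−α) = 974.03/1371 = 0.7104;  α = 0.2896.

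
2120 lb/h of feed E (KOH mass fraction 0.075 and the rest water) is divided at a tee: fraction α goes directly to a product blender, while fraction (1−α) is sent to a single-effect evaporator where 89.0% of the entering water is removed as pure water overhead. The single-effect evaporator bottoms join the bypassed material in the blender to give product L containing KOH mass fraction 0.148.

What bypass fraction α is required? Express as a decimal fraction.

0.401

All 2120×0.075 = 159 lb/h of KOH reaches L, so L = 159/0.148 = 1074.3 lb/h and vapour = 1045.7 lb/h.
The evaporator receives (1−α)·2120 of feed at 0.925 water and removes 0.890 of that water:
0.890×0.925×(1−α)×2120 = 1045.7
(1−α) = 1045.7/1745.3 = 0.5991;  α = 0.4009.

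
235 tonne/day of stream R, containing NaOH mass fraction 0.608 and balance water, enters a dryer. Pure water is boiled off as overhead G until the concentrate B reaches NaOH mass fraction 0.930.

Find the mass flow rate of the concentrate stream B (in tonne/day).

153.6 tonne/day

NaOH is conserved: 235×0.608 = 142.88 tonne/day all reports to the concentrate.
Concentrate = 142.88/(target fraction) = 153.63 tonne/day.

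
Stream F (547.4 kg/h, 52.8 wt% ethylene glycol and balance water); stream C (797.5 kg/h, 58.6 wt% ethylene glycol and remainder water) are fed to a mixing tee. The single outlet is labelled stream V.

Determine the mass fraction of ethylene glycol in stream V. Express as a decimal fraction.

Total flow out = 547.4 + 797.5 = 1344.9 kg/h.
ethylene glycol in = 547.4×0.528 + 797.5×0.586 = 756.36 kg/h.
ethylene glycol mass fraction in V = 756.36/1344.9 = 0.5624.

0.5624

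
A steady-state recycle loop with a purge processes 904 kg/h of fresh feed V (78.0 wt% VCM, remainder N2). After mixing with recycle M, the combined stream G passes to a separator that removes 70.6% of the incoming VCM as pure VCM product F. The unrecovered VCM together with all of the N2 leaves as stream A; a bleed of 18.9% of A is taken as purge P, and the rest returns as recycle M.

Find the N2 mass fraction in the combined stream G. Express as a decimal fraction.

0.5319

N2 enters only via V and leaves only via the purge: 904×0.220 = 0.189×(N2 in A), and the separator passes all N2, so N2 in G = N2 in A = 1052.3 kg/h.
VCM in G: m_A = 904×0.780 + (1−0.189)·(1−0.706)·m_A, so m_A = 705.12/0.7616 = 925.88 kg/h.
G = 925.88 + 1052.3 = 1978.2 kg/h.
N2 fraction in G = 1052.3/1978.2 = 0.5319.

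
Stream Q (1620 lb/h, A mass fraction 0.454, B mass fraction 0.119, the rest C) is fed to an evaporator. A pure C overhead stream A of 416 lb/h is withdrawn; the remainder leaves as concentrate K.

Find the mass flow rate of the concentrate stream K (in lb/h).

1204 lb/h

Concentrate = 1620 − 416 = 1204 lb/h.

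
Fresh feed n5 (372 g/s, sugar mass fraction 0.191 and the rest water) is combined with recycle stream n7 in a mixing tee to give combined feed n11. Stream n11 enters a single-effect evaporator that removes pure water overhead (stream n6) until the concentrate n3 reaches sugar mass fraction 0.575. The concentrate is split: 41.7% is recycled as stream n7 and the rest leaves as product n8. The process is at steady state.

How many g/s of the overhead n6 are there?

248.4 g/s

Overall sugar balance (none leaves overhead): sugar in fresh feed = sugar in product, i.e. 372×0.191 = (1−0.417)·n3·0.575.
n3 = 71.052/(0.575×0.583) = 211.95 g/s.
Recycle n7 = 0.417×211.95 = 88.384 g/s.
Combined feed n11 = 372 + 88.384 = 460.38 g/s.
Overhead n6 = n11 − n3 = 460.38 − 211.95 = 248.43 g/s.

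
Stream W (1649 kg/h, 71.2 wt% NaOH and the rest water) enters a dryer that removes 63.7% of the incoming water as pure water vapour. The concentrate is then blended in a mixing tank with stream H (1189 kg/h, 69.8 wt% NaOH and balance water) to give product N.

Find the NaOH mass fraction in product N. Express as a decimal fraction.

0.7904

Vapour removed = 0.637×0.288×1649 = 302.52 kg/h; concentrate = 1346.5 kg/h.
NaOH reaching the mixer = 1174.1 (from concentrate) + 1189×0.698 = 2004 kg/h.
Product flow = 1346.5 + 1189 = 2535.5 kg/h; NaOH fraction = 0.7904.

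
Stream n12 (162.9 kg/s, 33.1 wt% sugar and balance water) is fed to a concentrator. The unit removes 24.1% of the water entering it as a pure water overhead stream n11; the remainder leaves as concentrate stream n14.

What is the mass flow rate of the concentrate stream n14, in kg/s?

136.6 kg/s

water entering = 162.9×0.669 = 108.98 kg/s; overhead removed = 0.241×108.98 = 26.264 kg/s.
Concentrate = 162.9 − 26.264 = 136.64 kg/s.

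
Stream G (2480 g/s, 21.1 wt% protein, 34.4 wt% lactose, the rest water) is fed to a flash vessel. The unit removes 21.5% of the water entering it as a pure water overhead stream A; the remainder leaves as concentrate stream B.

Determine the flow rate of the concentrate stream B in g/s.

2243 g/s

water entering = 2480×0.445 = 1103.6 g/s; overhead removed = 0.215×1103.6 = 237.27 g/s.
Concentrate = 2480 − 237.27 = 2242.7 g/s.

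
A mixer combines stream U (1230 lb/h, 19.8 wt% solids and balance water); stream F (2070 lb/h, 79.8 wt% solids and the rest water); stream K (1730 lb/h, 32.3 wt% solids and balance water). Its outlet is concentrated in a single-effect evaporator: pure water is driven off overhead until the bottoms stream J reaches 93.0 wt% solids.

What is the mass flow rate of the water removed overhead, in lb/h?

2391 lb/h

solids entering = 1230×0.198 + 2070×0.798 + 1730×0.323 = 2454.2 lb/h.
All solids reports to J, so J = 2454.2/0.930 = 2638.9 lb/h.
Total feed = 5030 lb/h; overhead = 5030 − 2638.9 = 2391.1 lb/h.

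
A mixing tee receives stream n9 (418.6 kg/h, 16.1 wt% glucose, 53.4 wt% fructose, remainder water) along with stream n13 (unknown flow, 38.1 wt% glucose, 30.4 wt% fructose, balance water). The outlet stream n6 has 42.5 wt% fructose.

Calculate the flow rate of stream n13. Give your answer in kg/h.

377.1 kg/h

Let n13 be the unknown flow. Total out = 418.6 + n13.
fructose balance: 223.53 + 0.304·n13 = 0.425·(418.6 + n13)
(0.304 − 0.425)·n13 = 0.425×418.6 − 223.53 = -45.627
n13 = -45.627 / -0.121 = 377.09 kg/h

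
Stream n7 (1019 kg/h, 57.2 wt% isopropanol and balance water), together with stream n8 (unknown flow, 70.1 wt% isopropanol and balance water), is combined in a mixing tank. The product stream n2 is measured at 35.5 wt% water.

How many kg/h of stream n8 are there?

1328 kg/h

Let n8 be the unknown flow. Total out = 1019 + n8.
water balance: 436.13 + 0.299·n8 = 0.355·(1019 + n8)
(0.299 − 0.355)·n8 = 0.355×1019 − 436.13 = -74.387
n8 = -74.387 / -0.056 = 1328.3 kg/h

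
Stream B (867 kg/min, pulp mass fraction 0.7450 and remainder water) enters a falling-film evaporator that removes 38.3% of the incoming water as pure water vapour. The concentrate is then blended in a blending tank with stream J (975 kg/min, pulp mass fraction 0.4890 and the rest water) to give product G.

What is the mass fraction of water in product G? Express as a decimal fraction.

0.3611

Vapour removed = 0.383×0.255×867 = 84.676 kg/min; concentrate = 782.32 kg/min.
water reaching the mixer = 136.41 (from concentrate) + 975×0.511 = 634.63 kg/min.
Product flow = 782.32 + 975 = 1757.3 kg/min; water fraction = 0.3611.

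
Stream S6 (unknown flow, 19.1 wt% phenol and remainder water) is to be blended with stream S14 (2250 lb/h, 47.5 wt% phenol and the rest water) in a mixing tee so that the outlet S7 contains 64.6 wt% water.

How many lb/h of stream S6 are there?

1670 lb/h

Let S6 be the unknown flow. Total out = 2250 + S6.
water balance: 1181.2 + 0.809·S6 = 0.646·(2250 + S6)
(0.809 − 0.646)·S6 = 0.646×2250 − 1181.2 = 272.25
S6 = 272.25 / 0.163 = 1670.2 lb/h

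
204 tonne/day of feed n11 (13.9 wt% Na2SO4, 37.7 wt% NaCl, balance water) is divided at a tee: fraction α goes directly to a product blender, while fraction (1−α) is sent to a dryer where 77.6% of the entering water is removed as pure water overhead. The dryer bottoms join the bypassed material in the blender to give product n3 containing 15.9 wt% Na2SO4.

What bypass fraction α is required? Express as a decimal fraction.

All 204×0.139 = 28.356 tonne/day of Na2SO4 reaches n3, so n3 = 28.356/0.159 = 178.34 tonne/day and vapour = 25.66 tonne/day.
The evaporator receives (1−α)·204 of feed at 0.484 water and removes 0.776 of that water:
0.776×0.484×(1−α)×204 = 25.66
(1−α) = 25.66/76.619 = 0.3349;  α = 0.6651.

0.665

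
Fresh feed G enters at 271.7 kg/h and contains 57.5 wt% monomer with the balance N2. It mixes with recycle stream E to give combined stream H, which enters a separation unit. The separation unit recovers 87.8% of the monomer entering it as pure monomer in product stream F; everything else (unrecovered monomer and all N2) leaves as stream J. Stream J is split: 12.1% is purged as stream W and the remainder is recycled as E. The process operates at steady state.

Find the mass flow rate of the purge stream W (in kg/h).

118.1 kg/h

N2 enters only via G and leaves only via the purge: 271.7×0.425 = 0.121×(N2 in J), and the separation unit passes all N2, so N2 in H = N2 in J = 954.32 kg/h.
monomer in H: m_A = 271.7×0.575 + (1−0.121)·(1−0.878)·m_A, so m_A = 156.23/0.8928 = 174.99 kg/h.
J = (1−0.878)×174.99 + 954.32 = 975.67 kg/h.
Purge W = 0.121×975.67 = 118.06 kg/h.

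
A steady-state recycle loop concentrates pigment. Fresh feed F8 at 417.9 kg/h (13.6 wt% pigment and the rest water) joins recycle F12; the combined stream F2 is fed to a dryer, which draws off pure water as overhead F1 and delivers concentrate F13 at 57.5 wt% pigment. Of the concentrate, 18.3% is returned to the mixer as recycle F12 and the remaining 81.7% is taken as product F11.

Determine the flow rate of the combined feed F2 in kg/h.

440 kg/h

Overall pigment balance (none leaves overhead): pigment in fresh feed = pigment in product, i.e. 417.9×0.136 = (1−0.183)·F13·0.575.
F13 = 56.834/(0.575×0.817) = 120.98 kg/h.
Recycle F12 = 0.183×120.98 = 22.14 kg/h.
Combined feed F2 = 417.9 + 22.14 = 440.04 kg/h.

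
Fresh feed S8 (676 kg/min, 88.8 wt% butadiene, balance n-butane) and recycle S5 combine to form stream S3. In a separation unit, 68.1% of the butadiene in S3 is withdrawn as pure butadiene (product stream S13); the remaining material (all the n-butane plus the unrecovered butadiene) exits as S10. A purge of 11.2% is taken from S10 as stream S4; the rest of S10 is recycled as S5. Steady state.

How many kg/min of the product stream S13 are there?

butadiene in S3: m_A = 676×0.888 + (1−0.112)·(1−0.681)·m_A, so m_A = 600.29/0.7167 = 837.54 kg/min.
Product S13 = 0.681×837.54 = 570.36 kg/min.

570.4 kg/min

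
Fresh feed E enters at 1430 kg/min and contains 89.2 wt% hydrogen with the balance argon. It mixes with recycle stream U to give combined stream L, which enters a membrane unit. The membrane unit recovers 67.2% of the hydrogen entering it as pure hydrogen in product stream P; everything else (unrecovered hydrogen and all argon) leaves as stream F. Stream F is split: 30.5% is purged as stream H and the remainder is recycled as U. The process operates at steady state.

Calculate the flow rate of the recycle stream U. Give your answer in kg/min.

argon enters only via E and leaves only via the purge: 1430×0.108 = 0.305×(argon in F), and the membrane unit passes all argon, so argon in L = argon in F = 506.36 kg/min.
hydrogen in L: m_A = 1430×0.892 + (1−0.305)·(1−0.672)·m_A, so m_A = 1275.6/0.7720 = 1652.2 kg/min.
F = (1−0.672)×1652.2 + 506.36 = 1048.3 kg/min.
Recycle U = (1−0.305)×1048.3 = 728.55 kg/min.

728.6 kg/min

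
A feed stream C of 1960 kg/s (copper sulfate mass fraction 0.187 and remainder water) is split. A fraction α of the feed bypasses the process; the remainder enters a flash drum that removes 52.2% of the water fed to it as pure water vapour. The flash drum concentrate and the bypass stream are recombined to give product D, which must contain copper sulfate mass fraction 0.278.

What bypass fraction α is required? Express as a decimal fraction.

0.229

All 1960×0.187 = 366.52 kg/s of copper sulfate reaches D, so D = 366.52/0.278 = 1318.4 kg/s and vapour = 641.58 kg/s.
The evaporator receives (1−α)·1960 of feed at 0.813 water and removes 0.522 of that water:
0.522×0.813×(1−α)×1960 = 641.58
(1−α) = 641.58/831.8 = 0.7713;  α = 0.2287.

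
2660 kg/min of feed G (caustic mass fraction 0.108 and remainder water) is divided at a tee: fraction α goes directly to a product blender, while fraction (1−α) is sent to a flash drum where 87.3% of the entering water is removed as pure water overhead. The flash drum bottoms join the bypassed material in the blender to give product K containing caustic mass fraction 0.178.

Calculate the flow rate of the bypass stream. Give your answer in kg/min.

All 2660×0.108 = 287.28 kg/min of caustic reaches K, so K = 287.28/0.178 = 1613.9 kg/min and vapour = 1046.1 kg/min.
The evaporator receives (1−α)·2660 of feed at 0.892 water and removes 0.873 of that water:
0.873×0.892×(1−α)×2660 = 1046.1
(1−α) = 1046.1/2071.4 = 0.5050;  α = 0.4950.
Bypass flow = 0.4950×2660 = 1316.7 kg/min.

1317 kg/min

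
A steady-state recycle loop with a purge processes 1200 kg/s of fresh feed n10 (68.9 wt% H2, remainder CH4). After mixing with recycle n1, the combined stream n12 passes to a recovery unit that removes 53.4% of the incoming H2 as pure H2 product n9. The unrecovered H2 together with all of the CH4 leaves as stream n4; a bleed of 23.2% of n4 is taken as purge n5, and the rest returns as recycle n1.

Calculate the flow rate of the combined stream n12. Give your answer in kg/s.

CH4 enters only via n10 and leaves only via the purge: 1200×0.311 = 0.232×(CH4 in n4), and the recovery unit passes all CH4, so CH4 in n12 = CH4 in n4 = 1608.6 kg/s.
H2 in n12: m_A = 1200×0.689 + (1−0.232)·(1−0.534)·m_A, so m_A = 826.8/0.6421 = 1287.6 kg/s.
n12 = 1287.6 + 1608.6 = 2896.2 kg/s.

2896 kg/s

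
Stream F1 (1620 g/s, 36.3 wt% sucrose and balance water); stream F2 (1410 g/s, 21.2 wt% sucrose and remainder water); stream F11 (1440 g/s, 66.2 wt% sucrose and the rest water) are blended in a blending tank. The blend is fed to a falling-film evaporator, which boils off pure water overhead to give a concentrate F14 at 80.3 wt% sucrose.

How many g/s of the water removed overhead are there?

2178 g/s

sucrose entering = 1620×0.363 + 1410×0.212 + 1440×0.662 = 1840.3 g/s.
All sucrose reports to F14, so F14 = 1840.3/0.803 = 2291.7 g/s.
Total feed = 4470 g/s; overhead = 4470 − 2291.7 = 2178.3 g/s.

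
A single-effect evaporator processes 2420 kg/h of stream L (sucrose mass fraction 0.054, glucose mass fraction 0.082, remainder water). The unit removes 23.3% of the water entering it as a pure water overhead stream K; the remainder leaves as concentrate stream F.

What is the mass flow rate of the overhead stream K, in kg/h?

487.2 kg/h

water entering = 2420×0.864 = 2090.9 kg/h; overhead removed = 0.233×2090.9 = 487.18 kg/h.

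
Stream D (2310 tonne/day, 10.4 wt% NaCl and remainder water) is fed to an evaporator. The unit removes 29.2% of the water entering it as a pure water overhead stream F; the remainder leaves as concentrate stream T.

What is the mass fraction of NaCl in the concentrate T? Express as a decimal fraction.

NaCl is not removed: 2310×0.104 = 240.24 tonne/day of NaCl enters T.
water entering = 2310×0.896 = 2069.8 tonne/day; overhead removed = 0.292×2069.8 = 604.37 tonne/day.
Concentrate = 2310 − 604.37 = 1705.6 tonne/day.
Mass fraction = 240.24/1705.6 = 0.141.

0.141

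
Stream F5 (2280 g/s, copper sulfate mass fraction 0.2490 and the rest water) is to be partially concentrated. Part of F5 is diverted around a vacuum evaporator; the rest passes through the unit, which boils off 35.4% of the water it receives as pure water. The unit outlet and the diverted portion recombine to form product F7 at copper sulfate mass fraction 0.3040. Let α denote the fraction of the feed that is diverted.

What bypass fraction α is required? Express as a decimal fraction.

0.319

All 2280×0.249 = 567.72 g/s of copper sulfate reaches F7, so F7 = 567.72/0.304 = 1867.5 g/s and vapour = 412.5 g/s.
The evaporator receives (1−α)·2280 of feed at 0.751 water and removes 0.354 of that water:
0.354×0.751×(1−α)×2280 = 412.5
(1−α) = 412.5/606.15 = 0.6805;  α = 0.3195.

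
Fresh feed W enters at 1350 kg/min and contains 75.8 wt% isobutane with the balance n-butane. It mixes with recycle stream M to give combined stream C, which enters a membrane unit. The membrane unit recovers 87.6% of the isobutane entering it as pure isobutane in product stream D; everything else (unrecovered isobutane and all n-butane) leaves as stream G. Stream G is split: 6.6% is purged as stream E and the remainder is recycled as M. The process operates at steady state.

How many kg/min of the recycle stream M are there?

n-butane enters only via W and leaves only via the purge: 1350×0.242 = 0.066×(n-butane in G), and the membrane unit passes all n-butane, so n-butane in C = n-butane in G = 4950 kg/min.
isobutane in C: m_A = 1350×0.758 + (1−0.066)·(1−0.876)·m_A, so m_A = 1023.3/0.8842 = 1157.3 kg/min.
G = (1−0.876)×1157.3 + 4950 = 5093.5 kg/min.
Recycle M = (1−0.066)×5093.5 = 4757.3 kg/min.

4757 kg/min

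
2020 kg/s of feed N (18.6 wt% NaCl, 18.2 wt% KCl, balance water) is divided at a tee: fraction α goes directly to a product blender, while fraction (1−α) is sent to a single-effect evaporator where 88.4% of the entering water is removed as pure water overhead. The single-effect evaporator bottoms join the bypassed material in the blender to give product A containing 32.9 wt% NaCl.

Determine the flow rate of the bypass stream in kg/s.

448.5 kg/s

All 2020×0.186 = 375.72 kg/s of NaCl reaches A, so A = 375.72/0.329 = 1142 kg/s and vapour = 877.99 kg/s.
The evaporator receives (1−α)·2020 of feed at 0.632 water and removes 0.884 of that water:
0.884×0.632×(1−α)×2020 = 877.99
(1−α) = 877.99/1128.5 = 0.7780;  α = 0.2220.
Bypass flow = 0.2220×2020 = 448.47 kg/s.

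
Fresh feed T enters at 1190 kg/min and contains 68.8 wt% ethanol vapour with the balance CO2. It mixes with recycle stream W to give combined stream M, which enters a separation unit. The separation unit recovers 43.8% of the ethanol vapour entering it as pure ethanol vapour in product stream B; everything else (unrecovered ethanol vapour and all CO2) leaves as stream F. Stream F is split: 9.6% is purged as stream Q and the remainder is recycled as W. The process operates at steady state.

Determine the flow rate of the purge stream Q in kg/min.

461.1 kg/min

CO2 enters only via T and leaves only via the purge: 1190×0.312 = 0.096×(CO2 in F), and the separation unit passes all CO2, so CO2 in M = CO2 in F = 3867.5 kg/min.
ethanol vapour in M: m_A = 1190×0.688 + (1−0.096)·(1−0.438)·m_A, so m_A = 818.72/0.4920 = 1664.2 kg/min.
F = (1−0.438)×1664.2 + 3867.5 = 4802.8 kg/min.
Purge Q = 0.096×4802.8 = 461.07 kg/min.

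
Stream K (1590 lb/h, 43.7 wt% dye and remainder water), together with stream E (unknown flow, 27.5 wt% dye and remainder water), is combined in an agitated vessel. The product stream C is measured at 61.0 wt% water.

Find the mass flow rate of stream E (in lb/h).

Let E be the unknown flow. Total out = 1590 + E.
water balance: 895.17 + 0.725·E = 0.610·(1590 + E)
(0.725 − 0.610)·E = 0.610×1590 − 895.17 = 74.73
E = 74.73 / 0.115 = 649.83 lb/h

649.8 lb/h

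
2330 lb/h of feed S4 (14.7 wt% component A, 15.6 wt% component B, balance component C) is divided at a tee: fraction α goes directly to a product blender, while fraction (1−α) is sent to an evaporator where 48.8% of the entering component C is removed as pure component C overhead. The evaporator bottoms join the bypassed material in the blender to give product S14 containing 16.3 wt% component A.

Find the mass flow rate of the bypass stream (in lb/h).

1658 lb/h

All 2330×0.147 = 342.51 lb/h of component A reaches S14, so S14 = 342.51/0.163 = 2101.3 lb/h and vapour = 228.71 lb/h.
The evaporator receives (1−α)·2330 of feed at 0.697 component C and removes 0.488 of that component C:
0.488×0.697×(1−α)×2330 = 228.71
(1−α) = 228.71/792.52 = 0.2886;  α = 0.7114.
Bypass flow = 0.7114×2330 = 1657.6 lb/h.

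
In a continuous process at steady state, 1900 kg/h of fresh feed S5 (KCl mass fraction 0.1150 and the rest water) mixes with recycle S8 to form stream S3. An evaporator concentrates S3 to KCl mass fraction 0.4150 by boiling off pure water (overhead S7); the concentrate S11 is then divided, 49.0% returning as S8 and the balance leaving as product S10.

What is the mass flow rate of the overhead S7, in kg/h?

1373 kg/h

Overall KCl balance (none leaves overhead): KCl in fresh feed = KCl in product, i.e. 1900×0.115 = (1−0.490)·S11·0.415.
S11 = 218.5/(0.415×0.510) = 1032.4 kg/h.
Recycle S8 = 0.490×1032.4 = 505.86 kg/h.
Combined feed S3 = 1900 + 505.86 = 2405.9 kg/h.
Overhead S7 = S3 − S11 = 2405.9 − 1032.4 = 1373.5 kg/h.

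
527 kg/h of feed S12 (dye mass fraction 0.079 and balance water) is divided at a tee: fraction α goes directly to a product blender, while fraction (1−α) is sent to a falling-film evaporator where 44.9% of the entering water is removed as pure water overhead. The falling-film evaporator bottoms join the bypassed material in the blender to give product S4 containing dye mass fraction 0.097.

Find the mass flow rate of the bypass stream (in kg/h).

290.5 kg/h

All 527×0.079 = 41.633 kg/h of dye reaches S4, so S4 = 41.633/0.097 = 429.21 kg/h and vapour = 97.794 kg/h.
The evaporator receives (1−α)·527 of feed at 0.921 water and removes 0.449 of that water:
0.449×0.921×(1−α)×527 = 97.794
(1−α) = 97.794/217.93 = 0.4487;  α = 0.5513.
Bypass flow = 0.5513×527 = 290.51 kg/h.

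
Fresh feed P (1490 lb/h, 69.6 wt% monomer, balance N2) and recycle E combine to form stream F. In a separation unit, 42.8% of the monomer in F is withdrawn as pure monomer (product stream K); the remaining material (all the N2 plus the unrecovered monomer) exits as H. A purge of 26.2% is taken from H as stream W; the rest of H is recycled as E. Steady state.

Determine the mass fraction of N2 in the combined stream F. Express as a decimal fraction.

0.491

N2 enters only via P and leaves only via the purge: 1490×0.304 = 0.262×(N2 in H), and the separation unit passes all N2, so N2 in F = N2 in H = 1728.9 lb/h.
monomer in F: m_A = 1490×0.696 + (1−0.262)·(1−0.428)·m_A, so m_A = 1037/0.5779 = 1794.6 lb/h.
F = 1794.6 + 1728.9 = 3523.5 lb/h.
N2 fraction in F = 1728.9/3523.5 = 0.491.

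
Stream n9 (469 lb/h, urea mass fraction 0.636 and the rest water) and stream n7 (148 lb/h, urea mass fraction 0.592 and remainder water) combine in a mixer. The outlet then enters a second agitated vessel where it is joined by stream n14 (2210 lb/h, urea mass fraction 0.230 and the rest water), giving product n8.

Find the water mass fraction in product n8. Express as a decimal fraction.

Overall, product flow = 2827 lb/h.
water in = 469×0.364 + 148×0.408 + 2210×0.770 = 1932.8 lb/h.
water fraction in n8 = 0.684.

0.684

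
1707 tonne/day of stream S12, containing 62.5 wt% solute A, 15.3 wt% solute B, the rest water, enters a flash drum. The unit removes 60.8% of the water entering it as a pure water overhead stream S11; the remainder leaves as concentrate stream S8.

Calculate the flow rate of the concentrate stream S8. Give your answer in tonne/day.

water entering = 1707×0.222 = 378.95 tonne/day; overhead removed = 0.608×378.95 = 230.4 tonne/day.
Concentrate = 1707 − 230.4 = 1476.6 tonne/day.

1477 tonne/day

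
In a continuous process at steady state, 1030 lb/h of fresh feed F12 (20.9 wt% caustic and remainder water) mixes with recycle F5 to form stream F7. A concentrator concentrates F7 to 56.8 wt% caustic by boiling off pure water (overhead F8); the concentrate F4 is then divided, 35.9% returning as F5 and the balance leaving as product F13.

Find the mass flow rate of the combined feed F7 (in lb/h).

1242 lb/h

Overall caustic balance (none leaves overhead): caustic in fresh feed = caustic in product, i.e. 1030×0.209 = (1−0.359)·F4·0.568.
F4 = 215.27/(0.568×0.641) = 591.26 lb/h.
Recycle F5 = 0.359×591.26 = 212.26 lb/h.
Combined feed F7 = 1030 + 212.26 = 1242.3 lb/h.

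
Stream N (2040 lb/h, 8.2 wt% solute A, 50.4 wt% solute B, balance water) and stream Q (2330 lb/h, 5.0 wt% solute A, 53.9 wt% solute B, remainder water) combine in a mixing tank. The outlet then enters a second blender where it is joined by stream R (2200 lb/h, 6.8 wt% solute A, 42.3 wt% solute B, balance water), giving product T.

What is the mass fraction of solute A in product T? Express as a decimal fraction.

0.0660

Overall, product flow = 6570 lb/h.
solute A in = 2040×0.082 + 2330×0.050 + 2200×0.068 = 433.38 lb/h.
solute A fraction in T = 0.0660.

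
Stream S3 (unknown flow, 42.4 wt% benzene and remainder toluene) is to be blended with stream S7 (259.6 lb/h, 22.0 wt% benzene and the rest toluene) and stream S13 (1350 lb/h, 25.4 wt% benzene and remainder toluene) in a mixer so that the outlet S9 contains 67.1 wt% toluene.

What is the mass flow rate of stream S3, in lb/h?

Let S3 be the unknown flow. Total out = 1609.6 + S3.
toluene balance: 1209.6 + 0.576·S3 = 0.671·(1609.6 + S3)
(0.576 − 0.671)·S3 = 0.671×1609.6 − 1209.6 = -129.55
S3 = -129.55 / -0.095 = 1363.6 lb/h

1364 lb/h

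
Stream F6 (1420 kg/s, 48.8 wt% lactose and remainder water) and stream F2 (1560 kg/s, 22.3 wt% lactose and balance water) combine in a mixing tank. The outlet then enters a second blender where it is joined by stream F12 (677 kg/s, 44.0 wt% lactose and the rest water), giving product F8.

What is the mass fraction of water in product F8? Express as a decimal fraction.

Overall, product flow = 3657 kg/s.
water in = 1420×0.512 + 1560×0.777 + 677×0.560 = 2318.3 kg/s.
water fraction in F8 = 0.6339.

0.6339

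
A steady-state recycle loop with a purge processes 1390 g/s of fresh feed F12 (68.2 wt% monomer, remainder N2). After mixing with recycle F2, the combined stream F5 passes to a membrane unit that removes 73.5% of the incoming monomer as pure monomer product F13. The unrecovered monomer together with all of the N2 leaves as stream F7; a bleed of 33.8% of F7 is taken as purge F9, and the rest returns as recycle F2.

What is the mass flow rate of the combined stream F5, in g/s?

N2 enters only via F12 and leaves only via the purge: 1390×0.318 = 0.338×(N2 in F7), and the membrane unit passes all N2, so N2 in F5 = N2 in F7 = 1307.8 g/s.
monomer in F5: m_A = 1390×0.682 + (1−0.338)·(1−0.735)·m_A, so m_A = 947.98/0.8246 = 1149.7 g/s.
F5 = 1149.7 + 1307.8 = 2457.4 g/s.

2457 g/s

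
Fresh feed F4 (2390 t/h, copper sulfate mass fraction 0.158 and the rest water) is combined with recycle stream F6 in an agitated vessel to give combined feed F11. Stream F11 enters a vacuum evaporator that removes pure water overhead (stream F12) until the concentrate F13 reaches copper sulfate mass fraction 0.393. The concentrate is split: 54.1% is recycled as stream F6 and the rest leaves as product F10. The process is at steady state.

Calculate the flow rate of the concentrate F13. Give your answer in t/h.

Overall copper sulfate balance (none leaves overhead): copper sulfate in fresh feed = copper sulfate in product, i.e. 2390×0.158 = (1−0.541)·F13·0.393.
F13 = 377.62/(0.393×0.459) = 2093.4 t/h.

2093 t/h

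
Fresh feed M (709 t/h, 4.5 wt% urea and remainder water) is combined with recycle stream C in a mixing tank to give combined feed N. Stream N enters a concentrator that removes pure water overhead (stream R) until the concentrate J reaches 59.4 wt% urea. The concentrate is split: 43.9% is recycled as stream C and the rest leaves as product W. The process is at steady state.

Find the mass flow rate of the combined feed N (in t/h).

751 t/h

Overall urea balance (none leaves overhead): urea in fresh feed = urea in product, i.e. 709×0.045 = (1−0.439)·J·0.594.
J = 31.905/(0.594×0.561) = 95.744 t/h.
Recycle C = 0.439×95.744 = 42.031 t/h.
Combined feed N = 709 + 42.031 = 751.03 t/h.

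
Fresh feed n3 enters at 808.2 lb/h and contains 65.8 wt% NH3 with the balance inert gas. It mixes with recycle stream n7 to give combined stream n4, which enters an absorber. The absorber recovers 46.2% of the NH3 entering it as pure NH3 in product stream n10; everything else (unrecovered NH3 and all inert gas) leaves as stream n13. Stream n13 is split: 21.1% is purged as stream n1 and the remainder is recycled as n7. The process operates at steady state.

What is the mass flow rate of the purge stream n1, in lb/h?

inert gas enters only via n3 and leaves only via the purge: 808.2×0.342 = 0.211×(inert gas in n13), and the absorber passes all inert gas, so inert gas in n4 = inert gas in n13 = 1310 lb/h.
NH3 in n4: m_A = 808.2×0.658 + (1−0.211)·(1−0.462)·m_A, so m_A = 531.8/0.5755 = 924.03 lb/h.
n13 = (1−0.462)×924.03 + 1310 = 1807.1 lb/h.
Purge n1 = 0.211×1807.1 = 381.3 lb/h.

381.3 lb/h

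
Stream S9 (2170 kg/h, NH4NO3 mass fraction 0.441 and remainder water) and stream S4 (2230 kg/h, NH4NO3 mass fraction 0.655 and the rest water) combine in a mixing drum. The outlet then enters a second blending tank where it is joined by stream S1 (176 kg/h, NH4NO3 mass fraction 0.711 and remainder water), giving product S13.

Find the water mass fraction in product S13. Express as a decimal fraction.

0.444

Overall, product flow = 4576 kg/h.
water in = 2170×0.559 + 2230×0.345 + 176×0.289 = 2033.2 kg/h.
water fraction in S13 = 0.444.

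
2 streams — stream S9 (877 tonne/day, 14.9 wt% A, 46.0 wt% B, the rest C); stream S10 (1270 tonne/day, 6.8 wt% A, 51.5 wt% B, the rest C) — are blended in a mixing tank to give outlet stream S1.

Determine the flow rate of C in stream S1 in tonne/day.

C out = C in = 877×0.391 + 1270×0.417 = 872.5 tonne/day.

872.5 tonne/day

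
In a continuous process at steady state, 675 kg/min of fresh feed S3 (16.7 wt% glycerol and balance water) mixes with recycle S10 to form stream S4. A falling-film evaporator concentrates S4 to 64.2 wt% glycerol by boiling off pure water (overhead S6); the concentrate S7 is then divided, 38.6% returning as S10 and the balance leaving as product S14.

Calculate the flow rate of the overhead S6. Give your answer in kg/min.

Overall glycerol balance (none leaves overhead): glycerol in fresh feed = glycerol in product, i.e. 675×0.167 = (1−0.386)·S7·0.642.
S7 = 112.73/(0.642×0.614) = 285.97 kg/min.
Recycle S10 = 0.386×285.97 = 110.38 kg/min.
Combined feed S4 = 675 + 110.38 = 785.38 kg/min.
Overhead S6 = S4 − S7 = 785.38 − 285.97 = 499.42 kg/min.

499.4 kg/min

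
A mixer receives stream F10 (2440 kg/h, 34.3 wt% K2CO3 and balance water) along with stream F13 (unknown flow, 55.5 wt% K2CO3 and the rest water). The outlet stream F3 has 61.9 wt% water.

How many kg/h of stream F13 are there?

532.9 kg/h

Let F13 be the unknown flow. Total out = 2440 + F13.
water balance: 1603.1 + 0.445·F13 = 0.619·(2440 + F13)
(0.445 − 0.619)·F13 = 0.619×2440 − 1603.1 = -92.72
F13 = -92.72 / -0.174 = 532.87 kg/h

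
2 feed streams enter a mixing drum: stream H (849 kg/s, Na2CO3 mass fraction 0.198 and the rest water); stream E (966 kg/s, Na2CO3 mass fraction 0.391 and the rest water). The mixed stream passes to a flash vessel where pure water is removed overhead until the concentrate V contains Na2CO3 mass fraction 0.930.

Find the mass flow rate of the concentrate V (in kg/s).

586.9 kg/s

Na2CO3 entering = 849×0.198 + 966×0.391 = 545.81 kg/s.
All Na2CO3 reports to V, so V = 545.81/0.930 = 586.89 kg/s.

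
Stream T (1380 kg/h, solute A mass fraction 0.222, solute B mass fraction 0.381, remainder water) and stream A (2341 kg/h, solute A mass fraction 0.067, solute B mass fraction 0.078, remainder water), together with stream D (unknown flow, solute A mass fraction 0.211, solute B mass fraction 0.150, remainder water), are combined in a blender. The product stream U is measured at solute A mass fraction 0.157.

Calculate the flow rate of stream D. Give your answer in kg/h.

2241 kg/h

Let D be the unknown flow. Total out = 3721 + D.
solute A balance: 463.21 + 0.211·D = 0.157·(3721 + D)
(0.211 − 0.157)·D = 0.157×3721 − 463.21 = 120.99
D = 120.99 / 0.054 = 2240.6 kg/h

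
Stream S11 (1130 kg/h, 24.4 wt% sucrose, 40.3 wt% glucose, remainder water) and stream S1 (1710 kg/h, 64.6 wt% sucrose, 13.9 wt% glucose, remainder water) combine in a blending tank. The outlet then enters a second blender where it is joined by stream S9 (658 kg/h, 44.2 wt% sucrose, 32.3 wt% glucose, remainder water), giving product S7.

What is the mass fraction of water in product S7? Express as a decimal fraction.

Overall, product flow = 3498 kg/h.
water in = 1130×0.353 + 1710×0.215 + 658×0.235 = 921.17 kg/h.
water fraction in S7 = 0.2633.

0.2633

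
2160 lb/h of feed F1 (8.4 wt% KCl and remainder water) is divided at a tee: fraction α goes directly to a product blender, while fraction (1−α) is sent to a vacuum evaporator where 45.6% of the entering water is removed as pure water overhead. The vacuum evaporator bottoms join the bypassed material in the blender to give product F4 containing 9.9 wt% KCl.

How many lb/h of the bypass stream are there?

1376 lb/h

All 2160×0.084 = 181.44 lb/h of KCl reaches F4, so F4 = 181.44/0.099 = 1832.7 lb/h and vapour = 327.27 lb/h.
The evaporator receives (1−α)·2160 of feed at 0.916 water and removes 0.456 of that water:
0.456×0.916×(1−α)×2160 = 327.27
(1−α) = 327.27/902.22 = 0.3627;  α = 0.6373.
Bypass flow = 0.6373×2160 = 1376.5 lb/h.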